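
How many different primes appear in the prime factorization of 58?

58 = 2 · 29
58 = 2 · 29, which has 2 distinct prime factors.

2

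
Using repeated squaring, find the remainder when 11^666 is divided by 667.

216

11^1 ≡ 11 (mod 667)
11^2 ≡ 11^2 = 121 ≡ 121 (mod 667)
11^4 ≡ 121^2 = 14641 ≡ 634 (mod 667)
11^8 ≡ 634^2 = 401956 ≡ 422 (mod 667)
11^16 ≡ 422^2 = 178084 ≡ 662 (mod 667)
11^32 ≡ 662^2 = 438244 ≡ 25 (mod 667)
11^64 ≡ 25^2 = 625 ≡ 625 (mod 667)
11^128 ≡ 625^2 = 390625 ≡ 430 (mod 667)
11^256 ≡ 430^2 = 184900 ≡ 141 (mod 667)
11^512 ≡ 141^2 = 19881 ≡ 538 (mod 667)
666 = 512 + 128 + 16 + 8 + 2 in binary powers of 2.
So 11^666 ≡ 538 · 430 · 662 · 422 · 121 ≡ 216 (mod 667).
Since 216 ≠ 1, base 11 is a Fermat witness: 667 is composite.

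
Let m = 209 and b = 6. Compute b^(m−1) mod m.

158

6^1 ≡ 6 (mod 209)
6^2 ≡ 6^2 = 36 ≡ 36 (mod 209)
6^4 ≡ 36^2 = 1296 ≡ 42 (mod 209)
6^8 ≡ 42^2 = 1764 ≡ 92 (mod 209)
6^16 ≡ 92^2 = 8464 ≡ 104 (mod 209)
6^32 ≡ 104^2 = 10816 ≡ 157 (mod 209)
6^64 ≡ 157^2 = 24649 ≡ 196 (mod 209)
6^128 ≡ 196^2 = 38416 ≡ 169 (mod 209)
208 = 128 + 64 + 16 in binary powers of 2.
So 6^208 ≡ 169 · 196 · 104 ≡ 158 (mod 209).
Since 158 ≠ 1, base 6 is a Fermat witness: 209 is composite.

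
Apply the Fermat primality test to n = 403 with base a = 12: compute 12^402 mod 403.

12^1 ≡ 12 (mod 403)
12^2 ≡ 12^2 = 144 ≡ 144 (mod 403)
12^4 ≡ 144^2 = 20736 ≡ 183 (mod 403)
12^8 ≡ 183^2 = 33489 ≡ 40 (mod 403)
12^16 ≡ 40^2 = 1600 ≡ 391 (mod 403)
12^32 ≡ 391^2 = 152881 ≡ 144 (mod 403)
12^64 ≡ 144^2 = 20736 ≡ 183 (mod 403)
12^128 ≡ 183^2 = 33489 ≡ 40 (mod 403)
12^256 ≡ 40^2 = 1600 ≡ 391 (mod 403)
402 = 256 + 128 + 16 + 2 in binary powers of 2.
So 12^402 ≡ 391 · 40 · 391 · 144 ≡ 66 (mod 403).
Since 66 ≠ 1, base 12 is a Fermat witness: 403 is composite.

66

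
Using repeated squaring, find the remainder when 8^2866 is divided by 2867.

332

8^1 ≡ 8 (mod 2867)
8^2 ≡ 8^2 = 64 ≡ 64 (mod 2867)
8^4 ≡ 64^2 = 4096 ≡ 1229 (mod 2867)
8^8 ≡ 1229^2 = 1510441 ≡ 2399 (mod 2867)
8^16 ≡ 2399^2 = 5755201 ≡ 1132 (mod 2867)
8^32 ≡ 1132^2 = 1281424 ≡ 2742 (mod 2867)
8^64 ≡ 2742^2 = 7518564 ≡ 1290 (mod 2867)
8^128 ≡ 1290^2 = 1664100 ≡ 1240 (mod 2867)
8^256 ≡ 1240^2 = 1537600 ≡ 888 (mod 2867)
8^512 ≡ 888^2 = 788544 ≡ 119 (mod 2867)
8^1024 ≡ 119^2 = 14161 ≡ 2693 (mod 2867)
8^2048 ≡ 2693^2 = 7252249 ≡ 1606 (mod 2867)
2866 = 2048 + 512 + 256 + 32 + 16 + 2 in binary powers of 2.
So 8^2866 ≡ 1606 · 119 · 888 · 2742 · 1132 · 64 ≡ 332 (mod 2867).
Since 332 ≠ 1, base 8 is a Fermat witness: 2867 is composite.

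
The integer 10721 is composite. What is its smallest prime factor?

71

10721 is odd.
Digit sum 11, not divisible by 3.
Ends in 1: not divisible by 5.
7: 10721 = 7·1531 + 4
11: 10721 = 11·974 + 7
13: 10721 = 13·824 + 9
17: 10721 = 17·630 + 11
19: 10721 = 19·564 + 5
23: 10721 = 23·466 + 3
29: 10721 = 29·369 + 20
31: 10721 = 31·345 + 26
37: 10721 = 37·289 + 28
41: 10721 = 41·261 + 20
43: 10721 = 43·249 + 14
47: 10721 = 47·228 + 5
53: 10721 = 53·202 + 15
59: 10721 = 59·181 + 42
61: 10721 = 61·175 + 46
67: 10721 = 67·160 + 1
71: 10721 = 71·151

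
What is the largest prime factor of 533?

41

533 = 13 · 41
41 is prime.
So 533 = 13 · 41; the largest prime factor is 41.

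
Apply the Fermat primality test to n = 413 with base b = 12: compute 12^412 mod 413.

12^1 ≡ 12 (mod 413)
12^2 ≡ 12^2 = 144 ≡ 144 (mod 413)
12^4 ≡ 144^2 = 20736 ≡ 86 (mod 413)
12^8 ≡ 86^2 = 7396 ≡ 375 (mod 413)
12^16 ≡ 375^2 = 140625 ≡ 205 (mod 413)
12^32 ≡ 205^2 = 42025 ≡ 312 (mod 413)
12^64 ≡ 312^2 = 97344 ≡ 289 (mod 413)
12^128 ≡ 289^2 = 83521 ≡ 95 (mod 413)
12^256 ≡ 95^2 = 9025 ≡ 352 (mod 413)
412 = 256 + 128 + 16 + 8 + 4 in binary powers of 2.
So 12^412 ≡ 352 · 95 · 205 · 375 · 86 ≡ 289 (mod 413).
Since 289 ≠ 1, base 12 is a Fermat witness: 413 is composite.

289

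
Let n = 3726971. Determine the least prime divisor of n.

3726971 is odd.
Digit sum 35, not divisible by 3.
Ends in 1: not divisible by 5.
7: 3726971 = 7·532424 + 3
11: 3726971 = 11·338815 + 6
13: 3726971 = 13·286690 + 1
17: 3726971 = 17·219233 + 10
19: 3726971 = 19·196156 + 7
23: 3726971 = 23·162042 + 5
29: 3726971 = 29·128516 + 7
31: 3726971 = 31·120224 + 27
37: 3726971 = 37·100728 + 35
41: 3726971 = 41·90901 + 30
43: 3726971 = 43·86673 + 32
47: 3726971 = 47·79297 + 12
53: 3726971 = 53·70320 + 11
59: 3726971 = 59·63169

59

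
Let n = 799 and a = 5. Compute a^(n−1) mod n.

440

5^1 ≡ 5 (mod 799)
5^2 ≡ 5^2 = 25 ≡ 25 (mod 799)
5^4 ≡ 25^2 = 625 ≡ 625 (mod 799)
5^8 ≡ 625^2 = 390625 ≡ 713 (mod 799)
5^16 ≡ 713^2 = 508369 ≡ 205 (mod 799)
5^32 ≡ 205^2 = 42025 ≡ 477 (mod 799)
5^64 ≡ 477^2 = 227529 ≡ 613 (mod 799)
5^128 ≡ 613^2 = 375769 ≡ 239 (mod 799)
5^256 ≡ 239^2 = 57121 ≡ 392 (mod 799)
5^512 ≡ 392^2 = 153664 ≡ 256 (mod 799)
798 = 512 + 256 + 16 + 8 + 4 + 2 in binary powers of 2.
So 5^798 ≡ 256 · 392 · 205 · 713 · 625 · 25 ≡ 440 (mod 799).
Since 440 ≠ 1, base 5 is a Fermat witness: 799 is composite.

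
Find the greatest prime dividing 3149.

67

3149 = 47 · 67
67 is prime.
So 3149 = 47 · 67; the largest prime factor is 67.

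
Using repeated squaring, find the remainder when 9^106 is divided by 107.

9^1 ≡ 9 (mod 107)
9^2 ≡ 9^2 = 81 ≡ 81 (mod 107)
9^4 ≡ 81^2 = 6561 ≡ 34 (mod 107)
9^8 ≡ 34^2 = 1156 ≡ 86 (mod 107)
9^16 ≡ 86^2 = 7396 ≡ 13 (mod 107)
9^32 ≡ 13^2 = 169 ≡ 62 (mod 107)
9^64 ≡ 62^2 = 3844 ≡ 99 (mod 107)
106 = 64 + 32 + 8 + 2 in binary powers of 2.
So 9^106 ≡ 99 · 62 · 86 · 81 ≡ 1 (mod 107).
Since the result is 1, base 9 gives no evidence that 107 is composite.

1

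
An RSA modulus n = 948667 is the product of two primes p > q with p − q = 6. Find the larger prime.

977

Since p = q + 6, we have 948667 = q(q + 6), so q² + 6q − 948667 = 0.
Discriminant: 6² + 4·948667 = 36 + 3794668 = 3794704; √3794704 = 1948.
q = (−6 + 1948)/2 = 971, and p = q + 6 = 977.
Check: 971 · 977 = 948667.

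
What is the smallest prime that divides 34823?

34823 is odd.
Digit sum 20, not divisible by 3.
Ends in 3: not divisible by 5.
7: 34823 = 7·4974 + 5
11: 34823 = 11·3165 + 8
13: 34823 = 13·2678 + 9
17: 34823 = 17·2048 + 7
19: 34823 = 19·1832 + 15
23: 34823 = 23·1514 + 1
29: 34823 = 29·1200 + 23
31: 34823 = 31·1123 + 10
37: 34823 = 37·941 + 6
41: 34823 = 41·849 + 14
43: 34823 = 43·809 + 36
47: 34823 = 47·740 + 43
53: 34823 = 53·657 + 2
59: 34823 = 59·590 + 13
61: 34823 = 61·570 + 53
67: 34823 = 67·519 + 50
71: 34823 = 71·490 + 33
73: 34823 = 73·477 + 2
79: 34823 = 79·440 + 63
83: 34823 = 83·419 + 46
89: 34823 = 89·391 + 24
97: 34823 = 97·359

97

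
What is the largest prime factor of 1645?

1645 = 5 · 329
329 = 7 · 47
47 is prime.
So 1645 = 5 · 7 · 47; the largest prime factor is 47.

47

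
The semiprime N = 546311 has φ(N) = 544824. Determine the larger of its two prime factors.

φ(n) = (p−1)(q−1) = n − (p+q) + 1, so p + q = 546311 − 544824 + 1 = 1488.
p and q are the roots of t² − 1488t + 546311 = 0.
Discriminant: 1488² − 4·546311 = 2214144 − 2185244 = 28900; √28900 = 170.
q = (1488 − 170)/2 = 659, p = (1488 + 170)/2 = 829.
Check: 659 · 829 = 546311.

829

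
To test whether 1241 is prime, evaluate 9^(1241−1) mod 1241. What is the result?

9^1 ≡ 9 (mod 1241)
9^2 ≡ 9^2 = 81 ≡ 81 (mod 1241)
9^4 ≡ 81^2 = 6561 ≡ 356 (mod 1241)
9^8 ≡ 356^2 = 126736 ≡ 154 (mod 1241)
9^16 ≡ 154^2 = 23716 ≡ 137 (mod 1241)
9^32 ≡ 137^2 = 18769 ≡ 154 (mod 1241)
9^64 ≡ 154^2 = 23716 ≡ 137 (mod 1241)
9^128 ≡ 137^2 = 18769 ≡ 154 (mod 1241)
9^256 ≡ 154^2 = 23716 ≡ 137 (mod 1241)
9^512 ≡ 137^2 = 18769 ≡ 154 (mod 1241)
9^1024 ≡ 154^2 = 23716 ≡ 137 (mod 1241)
1240 = 1024 + 128 + 64 + 16 + 8 in binary powers of 2.
So 9^1240 ≡ 137 · 154 · 137 · 137 · 154 ≡ 137 (mod 1241).
Since 137 ≠ 1, base 9 is a Fermat witness: 1241 is composite.

137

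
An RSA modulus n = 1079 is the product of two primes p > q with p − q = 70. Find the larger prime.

83

Since p = q + 70, we have 1079 = q(q + 70), so q² + 70q − 1079 = 0.
Discriminant: 70² + 4·1079 = 4900 + 4316 = 9216; √9216 = 96.
q = (−70 + 96)/2 = 13, and p = q + 70 = 83.
Check: 13 · 83 = 1079.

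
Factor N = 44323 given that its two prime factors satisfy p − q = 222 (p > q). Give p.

349

Since p = q + 222, we have 44323 = q(q + 222), so q² + 222q − 44323 = 0.
Discriminant: 222² + 4·44323 = 49284 + 177292 = 226576; √226576 = 476.
q = (−222 + 476)/2 = 127, and p = q + 222 = 349.
Check: 127 · 349 = 44323.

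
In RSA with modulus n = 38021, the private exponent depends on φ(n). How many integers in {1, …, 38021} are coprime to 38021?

37632

Factor: 38021 = 193 · 197.
φ(38021) = (193−1) · (197−1) = 192 · 196 = 37632.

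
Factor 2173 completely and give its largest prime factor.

53

2173 = 41 · 53
53 is prime.
So 2173 = 41 · 53; the largest prime factor is 53.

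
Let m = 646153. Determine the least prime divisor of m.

17

646153 is odd.
Digit sum 25, not divisible by 3.
Ends in 3: not divisible by 5.
7: 646153 = 7·92307 + 4
11: 646153 = 11·58741 + 2
13: 646153 = 13·49704 + 1
17: 646153 = 17·38009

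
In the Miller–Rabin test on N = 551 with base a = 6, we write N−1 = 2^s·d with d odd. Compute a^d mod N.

551 − 1 = 550 = 2^1 · 275, so d = 275.
6^1 ≡ 6 (mod 551)
6^2 ≡ 6^2 = 36 ≡ 36 (mod 551)
6^4 ≡ 36^2 = 1296 ≡ 194 (mod 551)
6^8 ≡ 194^2 = 37636 ≡ 168 (mod 551)
6^16 ≡ 168^2 = 28224 ≡ 123 (mod 551)
6^32 ≡ 123^2 = 15129 ≡ 252 (mod 551)
6^64 ≡ 252^2 = 63504 ≡ 139 (mod 551)
6^128 ≡ 139^2 = 19321 ≡ 36 (mod 551)
6^256 ≡ 36^2 = 1296 ≡ 194 (mod 551)
275 = 256 + 16 + 2 + 1 in binary powers of 2.
So 6^275 ≡ 194 · 123 · 36 · 6 ≡ 138 (mod 551).
Squaring chain: 138; never reaches −1, so base 6 is a Miller–Rabin witness that 551 is composite.

138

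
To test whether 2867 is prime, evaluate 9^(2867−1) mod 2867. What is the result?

9^1 ≡ 9 (mod 2867)
9^2 ≡ 9^2 = 81 ≡ 81 (mod 2867)
9^4 ≡ 81^2 = 6561 ≡ 827 (mod 2867)
9^8 ≡ 827^2 = 683929 ≡ 1583 (mod 2867)
9^16 ≡ 1583^2 = 2505889 ≡ 131 (mod 2867)
9^32 ≡ 131^2 = 17161 ≡ 2826 (mod 2867)
9^64 ≡ 2826^2 = 7986276 ≡ 1681 (mod 2867)
9^128 ≡ 1681^2 = 2825761 ≡ 1766 (mod 2867)
9^256 ≡ 1766^2 = 3118756 ≡ 2327 (mod 2867)
9^512 ≡ 2327^2 = 5414929 ≡ 2033 (mod 2867)
9^1024 ≡ 2033^2 = 4133089 ≡ 1742 (mod 2867)
9^2048 ≡ 1742^2 = 3034564 ≡ 1278 (mod 2867)
2866 = 2048 + 512 + 256 + 32 + 16 + 2 in binary powers of 2.
So 9^2866 ≡ 1278 · 2033 · 2327 · 2826 · 131 · 81 ≡ 619 (mod 2867).
Since 619 ≠ 1, base 9 is a Fermat witness: 2867 is composite.

619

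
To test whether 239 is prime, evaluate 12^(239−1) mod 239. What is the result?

1

12^1 ≡ 12 (mod 239)
12^2 ≡ 12^2 = 144 ≡ 144 (mod 239)
12^4 ≡ 144^2 = 20736 ≡ 182 (mod 239)
12^8 ≡ 182^2 = 33124 ≡ 142 (mod 239)
12^16 ≡ 142^2 = 20164 ≡ 88 (mod 239)
12^32 ≡ 88^2 = 7744 ≡ 96 (mod 239)
12^64 ≡ 96^2 = 9216 ≡ 134 (mod 239)
12^128 ≡ 134^2 = 17956 ≡ 31 (mod 239)
238 = 128 + 64 + 32 + 8 + 4 + 2 in binary powers of 2.
So 12^238 ≡ 31 · 134 · 96 · 142 · 182 · 144 ≡ 1 (mod 239).
Since the result is 1, base 12 gives no evidence that 239 is composite.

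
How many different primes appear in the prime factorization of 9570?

5

9570 = 2 · 4785
4785 = 3 · 1595
1595 = 5 · 319
319 = 11 · 29
9570 = 2 · 3 · 5 · 11 · 29, which has 5 distinct prime factors.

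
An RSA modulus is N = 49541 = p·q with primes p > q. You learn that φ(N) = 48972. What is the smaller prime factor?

107

φ(n) = (p−1)(q−1) = n − (p+q) + 1, so p + q = 49541 − 48972 + 1 = 570.
p and q are the roots of t² − 570t + 49541 = 0.
Discriminant: 570² − 4·49541 = 324900 − 198164 = 126736; √126736 = 356.
q = (570 − 356)/2 = 107, p = (570 + 356)/2 = 463.
Check: 107 · 463 = 49541.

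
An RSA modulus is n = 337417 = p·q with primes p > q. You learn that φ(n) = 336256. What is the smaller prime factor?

φ(n) = (p−1)(q−1) = n − (p+q) + 1, so p + q = 337417 − 336256 + 1 = 1162.
p and q are the roots of t² − 1162t + 337417 = 0.
Discriminant: 1162² − 4·337417 = 1350244 − 1349668 = 576; √576 = 24.
q = (1162 − 24)/2 = 569, p = (1162 + 24)/2 = 593.
Check: 569 · 593 = 337417.

569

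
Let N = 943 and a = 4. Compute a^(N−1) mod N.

4^1 ≡ 4 (mod 943)
4^2 ≡ 4^2 = 16 ≡ 16 (mod 943)
4^4 ≡ 16^2 = 256 ≡ 256 (mod 943)
4^8 ≡ 256^2 = 65536 ≡ 469 (mod 943)
4^16 ≡ 469^2 = 219961 ≡ 242 (mod 943)
4^32 ≡ 242^2 = 58564 ≡ 98 (mod 943)
4^64 ≡ 98^2 = 9604 ≡ 174 (mod 943)
4^128 ≡ 174^2 = 30276 ≡ 100 (mod 943)
4^256 ≡ 100^2 = 10000 ≡ 570 (mod 943)
4^512 ≡ 570^2 = 324900 ≡ 508 (mod 943)
942 = 512 + 256 + 128 + 32 + 8 + 4 + 2 in binary powers of 2.
So 4^942 ≡ 508 · 570 · 100 · 98 · 469 · 256 · 16 ≡ 836 (mod 943).
Since 836 ≠ 1, base 4 is a Fermat witness: 943 is composite.

836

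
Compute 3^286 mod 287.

3^1 ≡ 3 (mod 287)
3^2 ≡ 3^2 = 9 ≡ 9 (mod 287)
3^4 ≡ 9^2 = 81 ≡ 81 (mod 287)
3^8 ≡ 81^2 = 6561 ≡ 247 (mod 287)
3^16 ≡ 247^2 = 61009 ≡ 165 (mod 287)
3^32 ≡ 165^2 = 27225 ≡ 247 (mod 287)
3^64 ≡ 247^2 = 61009 ≡ 165 (mod 287)
3^128 ≡ 165^2 = 27225 ≡ 247 (mod 287)
3^256 ≡ 247^2 = 61009 ≡ 165 (mod 287)
286 = 256 + 16 + 8 + 4 + 2 in binary powers of 2.
So 3^286 ≡ 165 · 165 · 247 · 81 · 9 ≡ 32 (mod 287).
Since 32 ≠ 1, base 3 is a Fermat witness: 287 is composite.

32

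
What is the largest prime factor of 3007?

3007 = 31 · 97
97 is prime.
So 3007 = 31 · 97; the largest prime factor is 97.

97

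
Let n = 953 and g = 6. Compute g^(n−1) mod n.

1

6^1 ≡ 6 (mod 953)
6^2 ≡ 6^2 = 36 ≡ 36 (mod 953)
6^4 ≡ 36^2 = 1296 ≡ 343 (mod 953)
6^8 ≡ 343^2 = 117649 ≡ 430 (mod 953)
6^16 ≡ 430^2 = 184900 ≡ 18 (mod 953)
6^32 ≡ 18^2 = 324 ≡ 324 (mod 953)
6^64 ≡ 324^2 = 104976 ≡ 146 (mod 953)
6^128 ≡ 146^2 = 21316 ≡ 350 (mod 953)
6^256 ≡ 350^2 = 122500 ≡ 516 (mod 953)
6^512 ≡ 516^2 = 266256 ≡ 369 (mod 953)
952 = 512 + 256 + 128 + 32 + 16 + 8 in binary powers of 2.
So 6^952 ≡ 369 · 516 · 350 · 324 · 18 · 430 ≡ 1 (mod 953).
Since the result is 1, base 6 gives no evidence that 953 is composite.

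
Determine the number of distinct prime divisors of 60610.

5

60610 = 2 · 30305
30305 = 5 · 6061
6061 = 11 · 551
551 = 19 · 29
60610 = 2 · 5 · 11 · 19 · 29, which has 5 distinct prime factors.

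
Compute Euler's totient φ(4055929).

3980016

Factor: 4055929 = 149 · 163 · 167.
φ(4055929) = (149−1) · (163−1) · (167−1) = 148 · 162 · 166 = 3980016.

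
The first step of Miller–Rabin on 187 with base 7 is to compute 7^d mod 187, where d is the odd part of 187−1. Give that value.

57

187 − 1 = 186 = 2^1 · 93, so d = 93.
7^1 ≡ 7 (mod 187)
7^2 ≡ 7^2 = 49 ≡ 49 (mod 187)
7^4 ≡ 49^2 = 2401 ≡ 157 (mod 187)
7^8 ≡ 157^2 = 24649 ≡ 152 (mod 187)
7^16 ≡ 152^2 = 23104 ≡ 103 (mod 187)
7^32 ≡ 103^2 = 10609 ≡ 137 (mod 187)
7^64 ≡ 137^2 = 18769 ≡ 69 (mod 187)
93 = 64 + 16 + 8 + 4 + 1 in binary powers of 2.
So 7^93 ≡ 69 · 103 · 152 · 157 · 7 ≡ 57 (mod 187).
Squaring chain: 57; never reaches −1, so base 7 is a Miller–Rabin witness that 187 is composite.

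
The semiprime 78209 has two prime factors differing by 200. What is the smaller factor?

Since p = q + 200, we have 78209 = q(q + 200), so q² + 200q − 78209 = 0.
Discriminant: 200² + 4·78209 = 40000 + 312836 = 352836; √352836 = 594.
q = (−200 + 594)/2 = 197, and p = q + 200 = 397.
Check: 197 · 397 = 78209.

197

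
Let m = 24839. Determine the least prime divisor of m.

59

24839 is odd.
Digit sum 26, not divisible by 3.
Ends in 9: not divisible by 5.
7: 24839 = 7·3548 + 3
11: 24839 = 11·2258 + 1
13: 24839 = 13·1910 + 9
17: 24839 = 17·1461 + 2
19: 24839 = 19·1307 + 6
23: 24839 = 23·1079 + 22
29: 24839 = 29·856 + 15
31: 24839 = 31·801 + 8
37: 24839 = 37·671 + 12
41: 24839 = 41·605 + 34
43: 24839 = 43·577 + 28
47: 24839 = 47·528 + 23
53: 24839 = 53·468 + 35
59: 24839 = 59·421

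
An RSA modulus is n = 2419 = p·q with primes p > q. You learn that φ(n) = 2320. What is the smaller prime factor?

φ(n) = (p−1)(q−1) = n − (p+q) + 1, so p + q = 2419 − 2320 + 1 = 100.
p and q are the roots of t² − 100t + 2419 = 0.
Discriminant: 100² − 4·2419 = 10000 − 9676 = 324; √324 = 18.
q = (100 − 18)/2 = 41, p = (100 + 18)/2 = 59.
Check: 41 · 59 = 2419.

41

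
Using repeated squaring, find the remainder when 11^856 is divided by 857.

1

11^1 ≡ 11 (mod 857)
11^2 ≡ 11^2 = 121 ≡ 121 (mod 857)
11^4 ≡ 121^2 = 14641 ≡ 72 (mod 857)
11^8 ≡ 72^2 = 5184 ≡ 42 (mod 857)
11^16 ≡ 42^2 = 1764 ≡ 50 (mod 857)
11^32 ≡ 50^2 = 2500 ≡ 786 (mod 857)
11^64 ≡ 786^2 = 617796 ≡ 756 (mod 857)
11^128 ≡ 756^2 = 571536 ≡ 774 (mod 857)
11^256 ≡ 774^2 = 599076 ≡ 33 (mod 857)
11^512 ≡ 33^2 = 1089 ≡ 232 (mod 857)
856 = 512 + 256 + 64 + 16 + 8 in binary powers of 2.
So 11^856 ≡ 232 · 33 · 756 · 50 · 42 ≡ 1 (mod 857).
Since the result is 1, base 11 gives no evidence that 857 is composite.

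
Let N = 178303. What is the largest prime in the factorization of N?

79

178303 = 37 · 4819
4819 = 61 · 79
79 is prime.
So 178303 = 37 · 61 · 79; the largest prime factor is 79.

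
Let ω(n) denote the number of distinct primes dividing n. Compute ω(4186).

4

4186 = 2 · 2093
2093 = 7 · 299
299 = 13 · 23
4186 = 2 · 7 · 13 · 23, which has 4 distinct prime factors.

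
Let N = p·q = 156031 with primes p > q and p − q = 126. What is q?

337

Since p = q + 126, we have 156031 = q(q + 126), so q² + 126q − 156031 = 0.
Discriminant: 126² + 4·156031 = 15876 + 624124 = 640000; √640000 = 800.
q = (−126 + 800)/2 = 337, and p = q + 126 = 463.
Check: 337 · 463 = 156031.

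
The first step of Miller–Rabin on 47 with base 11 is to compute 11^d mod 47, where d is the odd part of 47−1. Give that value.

47 − 1 = 46 = 2^1 · 23, so d = 23.
11^1 ≡ 11 (mod 47)
11^2 ≡ 11^2 = 121 ≡ 27 (mod 47)
11^4 ≡ 27^2 = 729 ≡ 24 (mod 47)
11^8 ≡ 24^2 = 576 ≡ 12 (mod 47)
11^16 ≡ 12^2 = 144 ≡ 3 (mod 47)
23 = 16 + 4 + 2 + 1 in binary powers of 2.
So 11^23 ≡ 3 · 24 · 27 · 11 ≡ 46 (mod 47).
Since 11^d ≡ 46 (mod 47), base 11 does not prove 47 composite.

46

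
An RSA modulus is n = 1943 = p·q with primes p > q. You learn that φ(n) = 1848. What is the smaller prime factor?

φ(n) = (p−1)(q−1) = n − (p+q) + 1, so p + q = 1943 − 1848 + 1 = 96.
p and q are the roots of t² − 96t + 1943 = 0.
Discriminant: 96² − 4·1943 = 9216 − 7772 = 1444; √1444 = 38.
q = (96 − 38)/2 = 29, p = (96 + 38)/2 = 67.
Check: 29 · 67 = 1943.

29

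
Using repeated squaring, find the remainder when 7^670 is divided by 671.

7^1 ≡ 7 (mod 671)
7^2 ≡ 7^2 = 49 ≡ 49 (mod 671)
7^4 ≡ 49^2 = 2401 ≡ 388 (mod 671)
7^8 ≡ 388^2 = 150544 ≡ 240 (mod 671)
7^16 ≡ 240^2 = 57600 ≡ 565 (mod 671)
7^32 ≡ 565^2 = 319225 ≡ 500 (mod 671)
7^64 ≡ 500^2 = 250000 ≡ 388 (mod 671)
7^128 ≡ 388^2 = 150544 ≡ 240 (mod 671)
7^256 ≡ 240^2 = 57600 ≡ 565 (mod 671)
7^512 ≡ 565^2 = 319225 ≡ 500 (mod 671)
670 = 512 + 128 + 16 + 8 + 4 + 2 in binary powers of 2.
So 7^670 ≡ 500 · 240 · 565 · 240 · 388 · 49 ≡ 353 (mod 671).
Since 353 ≠ 1, base 7 is a Fermat witness: 671 is composite.

353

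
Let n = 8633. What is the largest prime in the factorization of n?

8633 = 89 · 97
97 is prime.
So 8633 = 89 · 97; the largest prime factor is 97.

97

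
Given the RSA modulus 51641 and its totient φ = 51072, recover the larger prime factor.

φ(n) = (p−1)(q−1) = n − (p+q) + 1, so p + q = 51641 − 51072 + 1 = 570.
p and q are the roots of t² − 570t + 51641 = 0.
Discriminant: 570² − 4·51641 = 324900 − 206564 = 118336; √118336 = 344.
q = (570 − 344)/2 = 113, p = (570 + 344)/2 = 457.
Check: 113 · 457 = 51641.

457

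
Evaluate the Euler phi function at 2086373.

Factor: 2086373 = 97 · 137 · 157.
φ(2086373) = (97−1) · (137−1) · (157−1) = 96 · 136 · 156 = 2036736.

2036736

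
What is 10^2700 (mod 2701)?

10^1 ≡ 10 (mod 2701)
10^2 ≡ 10^2 = 100 ≡ 100 (mod 2701)
10^4 ≡ 100^2 = 10000 ≡ 1897 (mod 2701)
10^8 ≡ 1897^2 = 3598609 ≡ 877 (mod 2701)
10^16 ≡ 877^2 = 769129 ≡ 2045 (mod 2701)
10^32 ≡ 2045^2 = 4182025 ≡ 877 (mod 2701)
10^64 ≡ 877^2 = 769129 ≡ 2045 (mod 2701)
10^128 ≡ 2045^2 = 4182025 ≡ 877 (mod 2701)
10^256 ≡ 877^2 = 769129 ≡ 2045 (mod 2701)
10^512 ≡ 2045^2 = 4182025 ≡ 877 (mod 2701)
10^1024 ≡ 877^2 = 769129 ≡ 2045 (mod 2701)
10^2048 ≡ 2045^2 = 4182025 ≡ 877 (mod 2701)
2700 = 2048 + 512 + 128 + 8 + 4 in binary powers of 2.
So 10^2700 ≡ 877 · 877 · 877 · 877 · 1897 ≡ 2554 (mod 2701).
Since 2554 ≠ 1, base 10 is a Fermat witness: 2701 is composite.

2554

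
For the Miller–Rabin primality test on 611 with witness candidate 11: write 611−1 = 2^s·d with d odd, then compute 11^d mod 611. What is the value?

527

611 − 1 = 610 = 2^1 · 305, so d = 305.
11^1 ≡ 11 (mod 611)
11^2 ≡ 11^2 = 121 ≡ 121 (mod 611)
11^4 ≡ 121^2 = 14641 ≡ 588 (mod 611)
11^8 ≡ 588^2 = 345744 ≡ 529 (mod 611)
11^16 ≡ 529^2 = 279841 ≡ 3 (mod 611)
11^32 ≡ 3^2 = 9 ≡ 9 (mod 611)
11^64 ≡ 9^2 = 81 ≡ 81 (mod 611)
11^128 ≡ 81^2 = 6561 ≡ 451 (mod 611)
11^256 ≡ 451^2 = 203401 ≡ 549 (mod 611)
305 = 256 + 32 + 16 + 1 in binary powers of 2.
So 11^305 ≡ 549 · 9 · 3 · 11 ≡ 527 (mod 611).
Squaring chain: 527; never reaches −1, so base 11 is a Miller–Rabin witness that 611 is composite.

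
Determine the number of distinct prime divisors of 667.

667 = 23 · 29
667 = 23 · 29, which has 2 distinct prime factors.

2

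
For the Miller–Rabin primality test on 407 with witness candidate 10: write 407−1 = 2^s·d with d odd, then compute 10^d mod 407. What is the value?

407 − 1 = 406 = 2^1 · 203, so d = 203.
10^1 ≡ 10 (mod 407)
10^2 ≡ 10^2 = 100 ≡ 100 (mod 407)
10^4 ≡ 100^2 = 10000 ≡ 232 (mod 407)
10^8 ≡ 232^2 = 53824 ≡ 100 (mod 407)
10^16 ≡ 100^2 = 10000 ≡ 232 (mod 407)
10^32 ≡ 232^2 = 53824 ≡ 100 (mod 407)
10^64 ≡ 100^2 = 10000 ≡ 232 (mod 407)
10^128 ≡ 232^2 = 53824 ≡ 100 (mod 407)
203 = 128 + 64 + 8 + 2 + 1 in binary powers of 2.
So 10^203 ≡ 100 · 232 · 100 · 100 · 10 ≡ 285 (mod 407).
Squaring chain: 285; never reaches −1, so base 10 is a Miller–Rabin witness that 407 is composite.

285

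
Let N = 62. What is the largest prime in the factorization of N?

62 = 2 · 31
31 is prime.
So 62 = 2 · 31; the largest prime factor is 31.

31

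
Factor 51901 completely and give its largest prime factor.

71

51901 = 17 · 3053
3053 = 43 · 71
71 is prime.
So 51901 = 17 · 43 · 71; the largest prime factor is 71.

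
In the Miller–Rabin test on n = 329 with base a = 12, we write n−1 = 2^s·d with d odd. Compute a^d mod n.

329 − 1 = 328 = 2^3 · 41, so d = 41.
12^1 ≡ 12 (mod 329)
12^2 ≡ 12^2 = 144 ≡ 144 (mod 329)
12^4 ≡ 144^2 = 20736 ≡ 9 (mod 329)
12^8 ≡ 9^2 = 81 ≡ 81 (mod 329)
12^16 ≡ 81^2 = 6561 ≡ 310 (mod 329)
12^32 ≡ 310^2 = 96100 ≡ 32 (mod 329)
41 = 32 + 8 + 1 in binary powers of 2.
So 12^41 ≡ 32 · 81 · 12 ≡ 178 (mod 329).
Squaring chain: 178 → 100 → 130; never reaches −1, so base 12 is a Miller–Rabin witness that 329 is composite.

178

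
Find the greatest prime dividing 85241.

85241 = 13 · 6557
6557 = 79 · 83
83 is prime.
So 85241 = 13 · 79 · 83; the largest prime factor is 83.

83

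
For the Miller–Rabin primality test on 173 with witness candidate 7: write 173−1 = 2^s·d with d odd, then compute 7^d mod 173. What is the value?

93

173 − 1 = 172 = 2^2 · 43, so d = 43.
7^1 ≡ 7 (mod 173)
7^2 ≡ 7^2 = 49 ≡ 49 (mod 173)
7^4 ≡ 49^2 = 2401 ≡ 152 (mod 173)
7^8 ≡ 152^2 = 23104 ≡ 95 (mod 173)
7^16 ≡ 95^2 = 9025 ≡ 29 (mod 173)
7^32 ≡ 29^2 = 841 ≡ 149 (mod 173)
43 = 32 + 8 + 2 + 1 in binary powers of 2.
So 7^43 ≡ 149 · 95 · 49 · 7 ≡ 93 (mod 173).
Squaring chain: 93 → 172; reaches −1, so base 7 does not prove 173 composite.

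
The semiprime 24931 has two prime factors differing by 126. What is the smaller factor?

Since p = q + 126, we have 24931 = q(q + 126), so q² + 126q − 24931 = 0.
Discriminant: 126² + 4·24931 = 15876 + 99724 = 115600; √115600 = 340.
q = (−126 + 340)/2 = 107, and p = q + 126 = 233.
Check: 107 · 233 = 24931.

107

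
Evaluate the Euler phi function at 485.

Factor: 485 = 5 · 97.
φ(485) = (5−1) · (97−1) = 4 · 96 = 384.

384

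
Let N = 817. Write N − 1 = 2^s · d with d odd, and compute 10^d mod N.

817 − 1 = 816 = 2^4 · 51, so d = 51.
10^1 ≡ 10 (mod 817)
10^2 ≡ 10^2 = 100 ≡ 100 (mod 817)
10^4 ≡ 100^2 = 10000 ≡ 196 (mod 817)
10^8 ≡ 196^2 = 38416 ≡ 17 (mod 817)
10^16 ≡ 17^2 = 289 ≡ 289 (mod 817)
10^32 ≡ 289^2 = 83521 ≡ 187 (mod 817)
51 = 32 + 16 + 2 + 1 in binary powers of 2.
So 10^51 ≡ 187 · 289 · 100 · 10 ≡ 84 (mod 817).
Squaring chain: 84 → 520 → 790 → 729; never reaches −1, so base 10 is a Miller–Rabin witness that 817 is composite.

84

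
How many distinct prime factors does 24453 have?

4

24453 = 3^2 · 2717
2717 = 11 · 247
247 = 13 · 19
24453 = 3^2 · 11 · 13 · 19, which has 4 distinct prime factors.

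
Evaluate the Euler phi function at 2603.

2448

Factor: 2603 = 19 · 137.
φ(2603) = (19−1) · (137−1) = 18 · 136 = 2448.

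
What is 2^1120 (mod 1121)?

2^1 ≡ 2 (mod 1121)
2^2 ≡ 2^2 = 4 ≡ 4 (mod 1121)
2^4 ≡ 4^2 = 16 ≡ 16 (mod 1121)
2^8 ≡ 16^2 = 256 ≡ 256 (mod 1121)
2^16 ≡ 256^2 = 65536 ≡ 518 (mod 1121)
2^32 ≡ 518^2 = 268324 ≡ 405 (mod 1121)
2^64 ≡ 405^2 = 164025 ≡ 359 (mod 1121)
2^128 ≡ 359^2 = 128881 ≡ 1087 (mod 1121)
2^256 ≡ 1087^2 = 1181569 ≡ 35 (mod 1121)
2^512 ≡ 35^2 = 1225 ≡ 104 (mod 1121)
2^1024 ≡ 104^2 = 10816 ≡ 727 (mod 1121)
1120 = 1024 + 64 + 32 in binary powers of 2.
So 2^1120 ≡ 727 · 359 · 405 ≡ 833 (mod 1121).
Since 833 ≠ 1, base 2 is a Fermat witness: 1121 is composite.

833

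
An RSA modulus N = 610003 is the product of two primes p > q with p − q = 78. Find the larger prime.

Since p = q + 78, we have 610003 = q(q + 78), so q² + 78q − 610003 = 0.
Discriminant: 78² + 4·610003 = 6084 + 2440012 = 2446096; √2446096 = 1564.
q = (−78 + 1564)/2 = 743, and p = q + 78 = 821.
Check: 743 · 821 = 610003.

821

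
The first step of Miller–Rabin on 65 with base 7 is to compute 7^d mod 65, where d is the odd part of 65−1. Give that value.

65 − 1 = 64 = 2^6 · 1, so d = 1.
7^1 ≡ 7 (mod 65)
1 = 1 in binary powers of 2.
So 7^1 ≡ 7 ≡ 7 (mod 65).
Squaring chain: 7 → 49 → 61 → 16 → 61 → 16; never reaches −1, so base 7 is a Miller–Rabin witness that 65 is composite.

7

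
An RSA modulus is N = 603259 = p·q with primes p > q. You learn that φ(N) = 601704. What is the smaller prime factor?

φ(n) = (p−1)(q−1) = n − (p+q) + 1, so p + q = 603259 − 601704 + 1 = 1556.
p and q are the roots of t² − 1556t + 603259 = 0.
Discriminant: 1556² − 4·603259 = 2421136 − 2413036 = 8100; √8100 = 90.
q = (1556 − 90)/2 = 733, p = (1556 + 90)/2 = 823.
Check: 733 · 823 = 603259.

733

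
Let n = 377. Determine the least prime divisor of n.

13

377 is odd.
Digit sum 17, not divisible by 3.
Ends in 7: not divisible by 5.
7: 377 = 7·53 + 6
11: 377 = 11·34 + 3
13: 377 = 13·29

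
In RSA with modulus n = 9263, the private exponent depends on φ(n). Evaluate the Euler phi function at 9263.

Factor: 9263 = 59 · 157.
φ(9263) = (59−1) · (157−1) = 58 · 156 = 9048.

9048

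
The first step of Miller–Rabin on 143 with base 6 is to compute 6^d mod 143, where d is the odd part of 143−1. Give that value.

50

143 − 1 = 142 = 2^1 · 71, so d = 71.
6^1 ≡ 6 (mod 143)
6^2 ≡ 6^2 = 36 ≡ 36 (mod 143)
6^4 ≡ 36^2 = 1296 ≡ 9 (mod 143)
6^8 ≡ 9^2 = 81 ≡ 81 (mod 143)
6^16 ≡ 81^2 = 6561 ≡ 126 (mod 143)
6^32 ≡ 126^2 = 15876 ≡ 3 (mod 143)
6^64 ≡ 3^2 = 9 ≡ 9 (mod 143)
71 = 64 + 4 + 2 + 1 in binary powers of 2.
So 6^71 ≡ 9 · 9 · 36 · 6 ≡ 50 (mod 143).
Squaring chain: 50; never reaches −1, so base 6 is a Miller–Rabin witness that 143 is composite.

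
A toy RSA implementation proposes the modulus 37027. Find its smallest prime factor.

61

37027 is odd.
Digit sum 19, not divisible by 3.
Ends in 7: not divisible by 5.
7: 37027 = 7·5289 + 4
11: 37027 = 11·3366 + 1
13: 37027 = 13·2848 + 3
17: 37027 = 17·2178 + 1
19: 37027 = 19·1948 + 15
23: 37027 = 23·1609 + 20
29: 37027 = 29·1276 + 23
31: 37027 = 31·1194 + 13
37: 37027 = 37·1000 + 27
41: 37027 = 41·903 + 4
43: 37027 = 43·861 + 4
47: 37027 = 47·787 + 38
53: 37027 = 53·698 + 33
59: 37027 = 59·627 + 34
61: 37027 = 61·607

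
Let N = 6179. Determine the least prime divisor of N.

6179 is odd.
Digit sum 23, not divisible by 3.
Ends in 9: not divisible by 5.
7: 6179 = 7·882 + 5
11: 6179 = 11·561 + 8
13: 6179 = 13·475 + 4
17: 6179 = 17·363 + 8
19: 6179 = 19·325 + 4
23: 6179 = 23·268 + 15
29: 6179 = 29·213 + 2
31: 6179 = 31·199 + 10
37: 6179 = 37·167

37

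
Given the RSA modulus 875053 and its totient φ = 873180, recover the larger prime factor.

991

φ(n) = (p−1)(q−1) = n − (p+q) + 1, so p + q = 875053 − 873180 + 1 = 1874.
p and q are the roots of t² − 1874t + 875053 = 0.
Discriminant: 1874² − 4·875053 = 3511876 − 3500212 = 11664; √11664 = 108.
q = (1874 − 108)/2 = 883, p = (1874 + 108)/2 = 991.
Check: 883 · 991 = 875053.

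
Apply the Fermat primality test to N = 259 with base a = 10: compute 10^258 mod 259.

10^1 ≡ 10 (mod 259)
10^2 ≡ 10^2 = 100 ≡ 100 (mod 259)
10^4 ≡ 100^2 = 10000 ≡ 158 (mod 259)
10^8 ≡ 158^2 = 24964 ≡ 100 (mod 259)
10^16 ≡ 100^2 = 10000 ≡ 158 (mod 259)
10^32 ≡ 158^2 = 24964 ≡ 100 (mod 259)
10^64 ≡ 100^2 = 10000 ≡ 158 (mod 259)
10^128 ≡ 158^2 = 24964 ≡ 100 (mod 259)
10^256 ≡ 100^2 = 10000 ≡ 158 (mod 259)
258 = 256 + 2 in binary powers of 2.
So 10^258 ≡ 158 · 100 ≡ 1 (mod 259).
Since the result is 1, base 10 gives no evidence that 259 is composite.

1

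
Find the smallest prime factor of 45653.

71

45653 is odd.
Digit sum 23, not divisible by 3.
Ends in 3: not divisible by 5.
7: 45653 = 7·6521 + 6
11: 45653 = 11·4150 + 3
13: 45653 = 13·3511 + 10
17: 45653 = 17·2685 + 8
19: 45653 = 19·2402 + 15
23: 45653 = 23·1984 + 21
29: 45653 = 29·1574 + 7
31: 45653 = 31·1472 + 21
37: 45653 = 37·1233 + 32
41: 45653 = 41·1113 + 20
43: 45653 = 43·1061 + 30
47: 45653 = 47·971 + 16
53: 45653 = 53·861 + 20
59: 45653 = 59·773 + 46
61: 45653 = 61·748 + 25
67: 45653 = 67·681 + 26
71: 45653 = 71·643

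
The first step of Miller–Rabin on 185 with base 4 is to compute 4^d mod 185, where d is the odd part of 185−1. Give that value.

185 − 1 = 184 = 2^3 · 23, so d = 23.
4^1 ≡ 4 (mod 185)
4^2 ≡ 4^2 = 16 ≡ 16 (mod 185)
4^4 ≡ 16^2 = 256 ≡ 71 (mod 185)
4^8 ≡ 71^2 = 5041 ≡ 46 (mod 185)
4^16 ≡ 46^2 = 2116 ≡ 81 (mod 185)
23 = 16 + 4 + 2 + 1 in binary powers of 2.
So 4^23 ≡ 81 · 71 · 16 · 4 ≡ 99 (mod 185).
Squaring chain: 99 → 181 → 16; never reaches −1, so base 4 is a Miller–Rabin witness that 185 is composite.

99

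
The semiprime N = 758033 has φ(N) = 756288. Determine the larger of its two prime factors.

937

φ(n) = (p−1)(q−1) = n − (p+q) + 1, so p + q = 758033 − 756288 + 1 = 1746.
p and q are the roots of t² − 1746t + 758033 = 0.
Discriminant: 1746² − 4·758033 = 3048516 − 3032132 = 16384; √16384 = 128.
q = (1746 − 128)/2 = 809, p = (1746 + 128)/2 = 937.
Check: 809 · 937 = 758033.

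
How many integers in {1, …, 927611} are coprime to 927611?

898560

Factor: 927611 = 73 · 97 · 131.
φ(927611) = (73−1) · (97−1) · (131−1) = 72 · 96 · 130 = 898560.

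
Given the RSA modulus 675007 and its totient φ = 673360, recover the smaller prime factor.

761

φ(n) = (p−1)(q−1) = n − (p+q) + 1, so p + q = 675007 − 673360 + 1 = 1648.
p and q are the roots of t² − 1648t + 675007 = 0.
Discriminant: 1648² − 4·675007 = 2715904 − 2700028 = 15876; √15876 = 126.
q = (1648 − 126)/2 = 761, p = (1648 + 126)/2 = 887.
Check: 761 · 887 = 675007.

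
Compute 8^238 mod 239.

1

8^1 ≡ 8 (mod 239)
8^2 ≡ 8^2 = 64 ≡ 64 (mod 239)
8^4 ≡ 64^2 = 4096 ≡ 33 (mod 239)
8^8 ≡ 33^2 = 1089 ≡ 133 (mod 239)
8^16 ≡ 133^2 = 17689 ≡ 3 (mod 239)
8^32 ≡ 3^2 = 9 ≡ 9 (mod 239)
8^64 ≡ 9^2 = 81 ≡ 81 (mod 239)
8^128 ≡ 81^2 = 6561 ≡ 108 (mod 239)
238 = 128 + 64 + 32 + 8 + 4 + 2 in binary powers of 2.
So 8^238 ≡ 108 · 81 · 9 · 133 · 33 · 64 ≡ 1 (mod 239).
Since the result is 1, base 8 gives no evidence that 239 is composite.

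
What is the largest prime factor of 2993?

2993 = 41 · 73
73 is prime.
So 2993 = 41 · 73; the largest prime factor is 73.

73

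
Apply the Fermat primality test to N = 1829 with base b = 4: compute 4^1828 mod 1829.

4^1 ≡ 4 (mod 1829)
4^2 ≡ 4^2 = 16 ≡ 16 (mod 1829)
4^4 ≡ 16^2 = 256 ≡ 256 (mod 1829)
4^8 ≡ 256^2 = 65536 ≡ 1521 (mod 1829)
4^16 ≡ 1521^2 = 2313441 ≡ 1585 (mod 1829)
4^32 ≡ 1585^2 = 2512225 ≡ 1008 (mod 1829)
4^64 ≡ 1008^2 = 1016064 ≡ 969 (mod 1829)
4^128 ≡ 969^2 = 938961 ≡ 684 (mod 1829)
4^256 ≡ 684^2 = 467856 ≡ 1461 (mod 1829)
4^512 ≡ 1461^2 = 2134521 ≡ 78 (mod 1829)
4^1024 ≡ 78^2 = 6084 ≡ 597 (mod 1829)
1828 = 1024 + 512 + 256 + 32 + 4 in binary powers of 2.
So 4^1828 ≡ 597 · 78 · 1461 · 1008 · 256 ≡ 653 (mod 1829).
Since 653 ≠ 1, base 4 is a Fermat witness: 1829 is composite.

653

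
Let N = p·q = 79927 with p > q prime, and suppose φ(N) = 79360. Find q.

257

φ(n) = (p−1)(q−1) = n − (p+q) + 1, so p + q = 79927 − 79360 + 1 = 568.
p and q are the roots of t² − 568t + 79927 = 0.
Discriminant: 568² − 4·79927 = 322624 − 319708 = 2916; √2916 = 54.
q = (568 − 54)/2 = 257, p = (568 + 54)/2 = 311.
Check: 257 · 311 = 79927.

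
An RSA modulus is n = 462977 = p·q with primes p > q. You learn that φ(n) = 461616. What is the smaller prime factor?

φ(n) = (p−1)(q−1) = n − (p+q) + 1, so p + q = 462977 − 461616 + 1 = 1362.
p and q are the roots of t² − 1362t + 462977 = 0.
Discriminant: 1362² − 4·462977 = 1855044 − 1851908 = 3136; √3136 = 56.
q = (1362 − 56)/2 = 653, p = (1362 + 56)/2 = 709.
Check: 653 · 709 = 462977.

653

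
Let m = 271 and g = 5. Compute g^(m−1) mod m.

5^1 ≡ 5 (mod 271)
5^2 ≡ 5^2 = 25 ≡ 25 (mod 271)
5^4 ≡ 25^2 = 625 ≡ 83 (mod 271)
5^8 ≡ 83^2 = 6889 ≡ 114 (mod 271)
5^16 ≡ 114^2 = 12996 ≡ 259 (mod 271)
5^32 ≡ 259^2 = 67081 ≡ 144 (mod 271)
5^64 ≡ 144^2 = 20736 ≡ 140 (mod 271)
5^128 ≡ 140^2 = 19600 ≡ 88 (mod 271)
5^256 ≡ 88^2 = 7744 ≡ 156 (mod 271)
270 = 256 + 8 + 4 + 2 in binary powers of 2.
So 5^270 ≡ 156 · 114 · 83 · 25 ≡ 1 (mod 271).
Since the result is 1, base 5 gives no evidence that 271 is composite.

1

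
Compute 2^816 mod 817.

102

2^1 ≡ 2 (mod 817)
2^2 ≡ 2^2 = 4 ≡ 4 (mod 817)
2^4 ≡ 4^2 = 16 ≡ 16 (mod 817)
2^8 ≡ 16^2 = 256 ≡ 256 (mod 817)
2^16 ≡ 256^2 = 65536 ≡ 176 (mod 817)
2^32 ≡ 176^2 = 30976 ≡ 747 (mod 817)
2^64 ≡ 747^2 = 558009 ≡ 815 (mod 817)
2^128 ≡ 815^2 = 664225 ≡ 4 (mod 817)
2^256 ≡ 4^2 = 16 ≡ 16 (mod 817)
2^512 ≡ 16^2 = 256 ≡ 256 (mod 817)
816 = 512 + 256 + 32 + 16 in binary powers of 2.
So 2^816 ≡ 256 · 16 · 747 · 176 ≡ 102 (mod 817).
Since 102 ≠ 1, base 2 is a Fermat witness: 817 is composite.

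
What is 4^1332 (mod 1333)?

16

4^1 ≡ 4 (mod 1333)
4^2 ≡ 4^2 = 16 ≡ 16 (mod 1333)
4^4 ≡ 16^2 = 256 ≡ 256 (mod 1333)
4^8 ≡ 256^2 = 65536 ≡ 219 (mod 1333)
4^16 ≡ 219^2 = 47961 ≡ 1306 (mod 1333)
4^32 ≡ 1306^2 = 1705636 ≡ 729 (mod 1333)
4^64 ≡ 729^2 = 531441 ≡ 907 (mod 1333)
4^128 ≡ 907^2 = 822649 ≡ 188 (mod 1333)
4^256 ≡ 188^2 = 35344 ≡ 686 (mod 1333)
4^512 ≡ 686^2 = 470596 ≡ 47 (mod 1333)
4^1024 ≡ 47^2 = 2209 ≡ 876 (mod 1333)
1332 = 1024 + 256 + 32 + 16 + 4 in binary powers of 2.
So 4^1332 ≡ 876 · 686 · 729 · 1306 · 256 ≡ 16 (mod 1333).
Since 16 ≠ 1, base 4 is a Fermat witness: 1333 is composite.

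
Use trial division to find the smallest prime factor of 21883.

21883 is odd.
Digit sum 22, not divisible by 3.
Ends in 3: not divisible by 5.
7: 21883 = 7·3126 + 1
11: 21883 = 11·1989 + 4
13: 21883 = 13·1683 + 4
17: 21883 = 17·1287 + 4
19: 21883 = 19·1151 + 14
23: 21883 = 23·951 + 10
29: 21883 = 29·754 + 17
31: 21883 = 31·705 + 28
37: 21883 = 37·591 + 16
41: 21883 = 41·533 + 30
43: 21883 = 43·508 + 39
47: 21883 = 47·465 + 28
53: 21883 = 53·412 + 47
59: 21883 = 59·370 + 53
61: 21883 = 61·358 + 45
67: 21883 = 67·326 + 41
71: 21883 = 71·308 + 15
73: 21883 = 73·299 + 56
79: 21883 = 79·277

79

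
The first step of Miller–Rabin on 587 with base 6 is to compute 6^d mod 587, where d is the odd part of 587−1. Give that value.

586

587 − 1 = 586 = 2^1 · 293, so d = 293.
6^1 ≡ 6 (mod 587)
6^2 ≡ 6^2 = 36 ≡ 36 (mod 587)
6^4 ≡ 36^2 = 1296 ≡ 122 (mod 587)
6^8 ≡ 122^2 = 14884 ≡ 209 (mod 587)
6^16 ≡ 209^2 = 43681 ≡ 243 (mod 587)
6^32 ≡ 243^2 = 59049 ≡ 349 (mod 587)
6^64 ≡ 349^2 = 121801 ≡ 292 (mod 587)
6^128 ≡ 292^2 = 85264 ≡ 149 (mod 587)
6^256 ≡ 149^2 = 22201 ≡ 482 (mod 587)
293 = 256 + 32 + 4 + 1 in binary powers of 2.
So 6^293 ≡ 482 · 349 · 122 · 6 ≡ 586 (mod 587).
Since 6^d ≡ 586 (mod 587), base 6 does not prove 587 composite.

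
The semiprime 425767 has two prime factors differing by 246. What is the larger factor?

Since p = q + 246, we have 425767 = q(q + 246), so q² + 246q − 425767 = 0.
Discriminant: 246² + 4·425767 = 60516 + 1703068 = 1763584; √1763584 = 1328.
q = (−246 + 1328)/2 = 541, and p = q + 246 = 787.
Check: 541 · 787 = 425767.

787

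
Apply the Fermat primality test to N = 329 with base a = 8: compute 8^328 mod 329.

8^1 ≡ 8 (mod 329)
8^2 ≡ 8^2 = 64 ≡ 64 (mod 329)
8^4 ≡ 64^2 = 4096 ≡ 148 (mod 329)
8^8 ≡ 148^2 = 21904 ≡ 190 (mod 329)
8^16 ≡ 190^2 = 36100 ≡ 239 (mod 329)
8^32 ≡ 239^2 = 57121 ≡ 204 (mod 329)
8^64 ≡ 204^2 = 41616 ≡ 162 (mod 329)
8^128 ≡ 162^2 = 26244 ≡ 253 (mod 329)
8^256 ≡ 253^2 = 64009 ≡ 183 (mod 329)
328 = 256 + 64 + 8 in binary powers of 2.
So 8^328 ≡ 183 · 162 · 190 ≡ 260 (mod 329).
Since 260 ≠ 1, base 8 is a Fermat witness: 329 is composite.

260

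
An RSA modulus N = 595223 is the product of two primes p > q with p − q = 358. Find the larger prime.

Since p = q + 358, we have 595223 = q(q + 358), so q² + 358q − 595223 = 0.
Discriminant: 358² + 4·595223 = 128164 + 2380892 = 2509056; √2509056 = 1584.
q = (−358 + 1584)/2 = 613, and p = q + 358 = 971.
Check: 613 · 971 = 595223.

971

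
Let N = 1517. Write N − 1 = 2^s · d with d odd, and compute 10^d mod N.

898

1517 − 1 = 1516 = 2^2 · 379, so d = 379.
10^1 ≡ 10 (mod 1517)
10^2 ≡ 10^2 = 100 ≡ 100 (mod 1517)
10^4 ≡ 100^2 = 10000 ≡ 898 (mod 1517)
10^8 ≡ 898^2 = 806404 ≡ 877 (mod 1517)
10^16 ≡ 877^2 = 769129 ≡ 10 (mod 1517)
10^32 ≡ 10^2 = 100 ≡ 100 (mod 1517)
10^64 ≡ 100^2 = 10000 ≡ 898 (mod 1517)
10^128 ≡ 898^2 = 806404 ≡ 877 (mod 1517)
10^256 ≡ 877^2 = 769129 ≡ 10 (mod 1517)
379 = 256 + 64 + 32 + 16 + 8 + 2 + 1 in binary powers of 2.
So 10^379 ≡ 10 · 898 · 100 · 10 · 877 · 100 · 10 ≡ 898 (mod 1517).
Squaring chain: 898 → 877; never reaches −1, so base 10 is a Miller–Rabin witness that 1517 is composite.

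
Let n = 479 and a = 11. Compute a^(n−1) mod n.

1

11^1 ≡ 11 (mod 479)
11^2 ≡ 11^2 = 121 ≡ 121 (mod 479)
11^4 ≡ 121^2 = 14641 ≡ 271 (mod 479)
11^8 ≡ 271^2 = 73441 ≡ 154 (mod 479)
11^16 ≡ 154^2 = 23716 ≡ 245 (mod 479)
11^32 ≡ 245^2 = 60025 ≡ 150 (mod 479)
11^64 ≡ 150^2 = 22500 ≡ 466 (mod 479)
11^128 ≡ 466^2 = 217156 ≡ 169 (mod 479)
11^256 ≡ 169^2 = 28561 ≡ 300 (mod 479)
478 = 256 + 128 + 64 + 16 + 8 + 4 + 2 in binary powers of 2.
So 11^478 ≡ 300 · 169 · 466 · 245 · 154 · 271 · 121 ≡ 1 (mod 479).
Since the result is 1, base 11 gives no evidence that 479 is composite.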